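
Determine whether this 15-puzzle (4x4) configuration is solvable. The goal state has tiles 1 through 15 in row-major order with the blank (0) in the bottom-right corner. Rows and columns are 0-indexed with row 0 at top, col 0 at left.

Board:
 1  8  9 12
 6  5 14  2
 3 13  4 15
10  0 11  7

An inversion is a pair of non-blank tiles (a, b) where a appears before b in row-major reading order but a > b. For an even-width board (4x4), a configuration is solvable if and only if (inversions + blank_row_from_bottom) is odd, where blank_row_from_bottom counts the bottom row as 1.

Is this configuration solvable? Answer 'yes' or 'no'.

Inversions: 43
Blank is in row 3 (0-indexed from top), which is row 1 counting from the bottom (bottom = 1).
43 + 1 = 44, which is even, so the puzzle is not solvable.

Answer: no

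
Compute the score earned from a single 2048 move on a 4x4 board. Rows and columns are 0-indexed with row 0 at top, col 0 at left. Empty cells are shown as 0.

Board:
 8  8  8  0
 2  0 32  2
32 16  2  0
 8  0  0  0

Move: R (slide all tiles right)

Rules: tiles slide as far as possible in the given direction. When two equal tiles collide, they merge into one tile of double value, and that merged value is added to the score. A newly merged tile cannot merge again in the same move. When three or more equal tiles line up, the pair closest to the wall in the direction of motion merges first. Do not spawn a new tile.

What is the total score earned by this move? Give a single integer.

Slide right:
row 0: [8, 8, 8, 0] -> [0, 0, 8, 16]  score +16 (running 16)
row 1: [2, 0, 32, 2] -> [0, 2, 32, 2]  score +0 (running 16)
row 2: [32, 16, 2, 0] -> [0, 32, 16, 2]  score +0 (running 16)
row 3: [8, 0, 0, 0] -> [0, 0, 0, 8]  score +0 (running 16)
Board after move:
 0  0  8 16
 0  2 32  2
 0 32 16  2
 0  0  0  8

Answer: 16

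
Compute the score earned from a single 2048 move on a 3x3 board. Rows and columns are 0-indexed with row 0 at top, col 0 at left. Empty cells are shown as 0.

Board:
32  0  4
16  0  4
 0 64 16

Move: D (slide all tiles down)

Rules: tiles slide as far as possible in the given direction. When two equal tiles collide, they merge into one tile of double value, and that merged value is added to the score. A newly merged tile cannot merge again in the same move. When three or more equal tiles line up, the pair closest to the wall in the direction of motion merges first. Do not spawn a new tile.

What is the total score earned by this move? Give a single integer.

Slide down:
col 0: [32, 16, 0] -> [0, 32, 16]  score +0 (running 0)
col 1: [0, 0, 64] -> [0, 0, 64]  score +0 (running 0)
col 2: [4, 4, 16] -> [0, 8, 16]  score +8 (running 8)
Board after move:
 0  0  0
32  0  8
16 64 16

Answer: 8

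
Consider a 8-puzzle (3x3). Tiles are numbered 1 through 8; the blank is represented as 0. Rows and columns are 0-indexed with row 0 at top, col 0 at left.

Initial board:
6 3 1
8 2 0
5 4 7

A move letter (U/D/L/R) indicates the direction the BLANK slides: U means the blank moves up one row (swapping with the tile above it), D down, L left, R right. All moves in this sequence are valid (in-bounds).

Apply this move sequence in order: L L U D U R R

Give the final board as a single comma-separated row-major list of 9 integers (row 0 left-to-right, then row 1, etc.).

Answer: 3, 1, 0, 6, 8, 2, 5, 4, 7

Derivation:
After move 1 (L):
6 3 1
8 0 2
5 4 7

After move 2 (L):
6 3 1
0 8 2
5 4 7

After move 3 (U):
0 3 1
6 8 2
5 4 7

After move 4 (D):
6 3 1
0 8 2
5 4 7

After move 5 (U):
0 3 1
6 8 2
5 4 7

After move 6 (R):
3 0 1
6 8 2
5 4 7

After move 7 (R):
3 1 0
6 8 2
5 4 7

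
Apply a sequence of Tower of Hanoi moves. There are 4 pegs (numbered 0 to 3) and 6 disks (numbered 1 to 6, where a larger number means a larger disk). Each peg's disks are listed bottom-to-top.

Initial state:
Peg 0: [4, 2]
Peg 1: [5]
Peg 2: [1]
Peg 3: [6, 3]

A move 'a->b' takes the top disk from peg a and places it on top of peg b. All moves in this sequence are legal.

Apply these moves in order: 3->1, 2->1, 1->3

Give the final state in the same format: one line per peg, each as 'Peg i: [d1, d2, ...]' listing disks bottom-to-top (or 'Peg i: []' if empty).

Answer: Peg 0: [4, 2]
Peg 1: [5, 3]
Peg 2: []
Peg 3: [6, 1]

Derivation:
After move 1 (3->1):
Peg 0: [4, 2]
Peg 1: [5, 3]
Peg 2: [1]
Peg 3: [6]

After move 2 (2->1):
Peg 0: [4, 2]
Peg 1: [5, 3, 1]
Peg 2: []
Peg 3: [6]

After move 3 (1->3):
Peg 0: [4, 2]
Peg 1: [5, 3]
Peg 2: []
Peg 3: [6, 1]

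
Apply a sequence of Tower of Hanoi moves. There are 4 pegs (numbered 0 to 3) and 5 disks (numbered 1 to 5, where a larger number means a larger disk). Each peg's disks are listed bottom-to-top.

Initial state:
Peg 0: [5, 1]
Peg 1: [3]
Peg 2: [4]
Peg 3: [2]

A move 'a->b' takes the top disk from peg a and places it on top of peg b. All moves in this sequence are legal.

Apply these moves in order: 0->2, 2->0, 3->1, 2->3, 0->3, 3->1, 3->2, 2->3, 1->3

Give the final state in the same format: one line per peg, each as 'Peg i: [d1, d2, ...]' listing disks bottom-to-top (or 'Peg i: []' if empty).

Answer: Peg 0: [5]
Peg 1: [3, 2]
Peg 2: []
Peg 3: [4, 1]

Derivation:
After move 1 (0->2):
Peg 0: [5]
Peg 1: [3]
Peg 2: [4, 1]
Peg 3: [2]

After move 2 (2->0):
Peg 0: [5, 1]
Peg 1: [3]
Peg 2: [4]
Peg 3: [2]

After move 3 (3->1):
Peg 0: [5, 1]
Peg 1: [3, 2]
Peg 2: [4]
Peg 3: []

After move 4 (2->3):
Peg 0: [5, 1]
Peg 1: [3, 2]
Peg 2: []
Peg 3: [4]

After move 5 (0->3):
Peg 0: [5]
Peg 1: [3, 2]
Peg 2: []
Peg 3: [4, 1]

After move 6 (3->1):
Peg 0: [5]
Peg 1: [3, 2, 1]
Peg 2: []
Peg 3: [4]

After move 7 (3->2):
Peg 0: [5]
Peg 1: [3, 2, 1]
Peg 2: [4]
Peg 3: []

After move 8 (2->3):
Peg 0: [5]
Peg 1: [3, 2, 1]
Peg 2: []
Peg 3: [4]

After move 9 (1->3):
Peg 0: [5]
Peg 1: [3, 2]
Peg 2: []
Peg 3: [4, 1]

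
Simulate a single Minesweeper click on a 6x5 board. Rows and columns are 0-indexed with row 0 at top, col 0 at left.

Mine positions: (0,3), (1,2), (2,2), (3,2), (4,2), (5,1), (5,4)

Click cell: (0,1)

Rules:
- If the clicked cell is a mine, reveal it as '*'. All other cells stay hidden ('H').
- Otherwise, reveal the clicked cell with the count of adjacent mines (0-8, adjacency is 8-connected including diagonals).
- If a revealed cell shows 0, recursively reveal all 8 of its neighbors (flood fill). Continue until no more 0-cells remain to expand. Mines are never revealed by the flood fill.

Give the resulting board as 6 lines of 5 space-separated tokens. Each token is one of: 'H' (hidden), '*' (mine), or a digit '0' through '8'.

H 1 H H H
H H H H H
H H H H H
H H H H H
H H H H H
H H H H H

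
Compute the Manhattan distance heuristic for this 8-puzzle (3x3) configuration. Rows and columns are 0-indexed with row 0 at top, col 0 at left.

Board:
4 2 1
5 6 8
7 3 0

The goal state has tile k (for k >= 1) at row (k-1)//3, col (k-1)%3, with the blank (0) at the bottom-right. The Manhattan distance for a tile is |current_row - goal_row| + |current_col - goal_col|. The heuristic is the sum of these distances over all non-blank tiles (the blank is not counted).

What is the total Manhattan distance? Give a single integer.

Answer: 10

Derivation:
Tile 4: (0,0)->(1,0) = 1
Tile 2: (0,1)->(0,1) = 0
Tile 1: (0,2)->(0,0) = 2
Tile 5: (1,0)->(1,1) = 1
Tile 6: (1,1)->(1,2) = 1
Tile 8: (1,2)->(2,1) = 2
Tile 7: (2,0)->(2,0) = 0
Tile 3: (2,1)->(0,2) = 3
Sum: 1 + 0 + 2 + 1 + 1 + 2 + 0 + 3 = 10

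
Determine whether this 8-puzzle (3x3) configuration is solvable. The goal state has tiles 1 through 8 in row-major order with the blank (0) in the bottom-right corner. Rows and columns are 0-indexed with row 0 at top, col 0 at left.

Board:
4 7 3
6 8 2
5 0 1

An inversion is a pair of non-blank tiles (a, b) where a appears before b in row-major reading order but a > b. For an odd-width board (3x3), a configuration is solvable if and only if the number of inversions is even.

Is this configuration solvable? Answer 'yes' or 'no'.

Inversions (pairs i<j in row-major order where tile[i] > tile[j] > 0): 18
18 is even, so the puzzle is solvable.

Answer: yes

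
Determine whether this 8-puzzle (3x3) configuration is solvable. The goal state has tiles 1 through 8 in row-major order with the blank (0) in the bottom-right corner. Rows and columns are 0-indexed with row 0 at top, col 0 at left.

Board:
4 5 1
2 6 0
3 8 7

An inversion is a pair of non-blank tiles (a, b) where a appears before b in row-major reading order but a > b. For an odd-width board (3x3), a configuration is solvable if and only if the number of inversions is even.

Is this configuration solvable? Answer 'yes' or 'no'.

Inversions (pairs i<j in row-major order where tile[i] > tile[j] > 0): 8
8 is even, so the puzzle is solvable.

Answer: yes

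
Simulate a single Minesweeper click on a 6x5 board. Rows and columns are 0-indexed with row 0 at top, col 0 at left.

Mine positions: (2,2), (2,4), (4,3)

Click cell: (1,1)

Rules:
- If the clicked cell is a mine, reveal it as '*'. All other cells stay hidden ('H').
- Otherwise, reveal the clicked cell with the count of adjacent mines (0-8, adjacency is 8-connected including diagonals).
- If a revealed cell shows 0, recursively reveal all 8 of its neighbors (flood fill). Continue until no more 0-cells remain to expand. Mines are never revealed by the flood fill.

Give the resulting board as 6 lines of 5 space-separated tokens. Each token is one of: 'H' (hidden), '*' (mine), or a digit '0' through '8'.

H H H H H
H 1 H H H
H H H H H
H H H H H
H H H H H
H H H H H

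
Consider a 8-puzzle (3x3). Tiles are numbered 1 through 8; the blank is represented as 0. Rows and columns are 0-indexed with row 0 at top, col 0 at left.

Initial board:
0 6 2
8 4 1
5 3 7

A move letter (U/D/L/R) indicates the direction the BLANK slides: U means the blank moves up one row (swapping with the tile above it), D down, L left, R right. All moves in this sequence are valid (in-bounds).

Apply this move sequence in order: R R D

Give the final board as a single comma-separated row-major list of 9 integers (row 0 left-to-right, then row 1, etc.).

After move 1 (R):
6 0 2
8 4 1
5 3 7

After move 2 (R):
6 2 0
8 4 1
5 3 7

After move 3 (D):
6 2 1
8 4 0
5 3 7

Answer: 6, 2, 1, 8, 4, 0, 5, 3, 7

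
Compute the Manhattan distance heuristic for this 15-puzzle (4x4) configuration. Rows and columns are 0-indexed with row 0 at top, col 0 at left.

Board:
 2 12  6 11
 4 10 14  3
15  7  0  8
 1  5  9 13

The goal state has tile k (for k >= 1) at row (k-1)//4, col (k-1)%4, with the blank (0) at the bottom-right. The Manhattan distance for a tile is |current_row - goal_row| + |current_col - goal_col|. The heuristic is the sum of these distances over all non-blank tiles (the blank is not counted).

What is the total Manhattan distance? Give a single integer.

Tile 2: (0,0)->(0,1) = 1
Tile 12: (0,1)->(2,3) = 4
Tile 6: (0,2)->(1,1) = 2
Tile 11: (0,3)->(2,2) = 3
Tile 4: (1,0)->(0,3) = 4
Tile 10: (1,1)->(2,1) = 1
Tile 14: (1,2)->(3,1) = 3
Tile 3: (1,3)->(0,2) = 2
Tile 15: (2,0)->(3,2) = 3
Tile 7: (2,1)->(1,2) = 2
Tile 8: (2,3)->(1,3) = 1
Tile 1: (3,0)->(0,0) = 3
Tile 5: (3,1)->(1,0) = 3
Tile 9: (3,2)->(2,0) = 3
Tile 13: (3,3)->(3,0) = 3
Sum: 1 + 4 + 2 + 3 + 4 + 1 + 3 + 2 + 3 + 2 + 1 + 3 + 3 + 3 + 3 = 38

Answer: 38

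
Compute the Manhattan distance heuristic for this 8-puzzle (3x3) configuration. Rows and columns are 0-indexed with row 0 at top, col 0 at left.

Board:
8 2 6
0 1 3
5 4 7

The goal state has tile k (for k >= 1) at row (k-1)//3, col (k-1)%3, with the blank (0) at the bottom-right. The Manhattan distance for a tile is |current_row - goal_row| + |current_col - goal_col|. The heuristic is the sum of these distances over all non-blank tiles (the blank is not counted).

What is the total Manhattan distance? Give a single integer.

Tile 8: at (0,0), goal (2,1), distance |0-2|+|0-1| = 3
Tile 2: at (0,1), goal (0,1), distance |0-0|+|1-1| = 0
Tile 6: at (0,2), goal (1,2), distance |0-1|+|2-2| = 1
Tile 1: at (1,1), goal (0,0), distance |1-0|+|1-0| = 2
Tile 3: at (1,2), goal (0,2), distance |1-0|+|2-2| = 1
Tile 5: at (2,0), goal (1,1), distance |2-1|+|0-1| = 2
Tile 4: at (2,1), goal (1,0), distance |2-1|+|1-0| = 2
Tile 7: at (2,2), goal (2,0), distance |2-2|+|2-0| = 2
Sum: 3 + 0 + 1 + 2 + 1 + 2 + 2 + 2 = 13

Answer: 13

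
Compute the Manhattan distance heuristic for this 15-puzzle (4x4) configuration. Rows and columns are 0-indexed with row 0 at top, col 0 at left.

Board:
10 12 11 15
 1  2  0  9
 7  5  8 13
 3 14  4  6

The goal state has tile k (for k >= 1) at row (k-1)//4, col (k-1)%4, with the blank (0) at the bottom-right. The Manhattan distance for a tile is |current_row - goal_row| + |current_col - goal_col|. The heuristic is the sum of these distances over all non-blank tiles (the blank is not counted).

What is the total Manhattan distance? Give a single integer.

Tile 10: (0,0)->(2,1) = 3
Tile 12: (0,1)->(2,3) = 4
Tile 11: (0,2)->(2,2) = 2
Tile 15: (0,3)->(3,2) = 4
Tile 1: (1,0)->(0,0) = 1
Tile 2: (1,1)->(0,1) = 1
Tile 9: (1,3)->(2,0) = 4
Tile 7: (2,0)->(1,2) = 3
Tile 5: (2,1)->(1,0) = 2
Tile 8: (2,2)->(1,3) = 2
Tile 13: (2,3)->(3,0) = 4
Tile 3: (3,0)->(0,2) = 5
Tile 14: (3,1)->(3,1) = 0
Tile 4: (3,2)->(0,3) = 4
Tile 6: (3,3)->(1,1) = 4
Sum: 3 + 4 + 2 + 4 + 1 + 1 + 4 + 3 + 2 + 2 + 4 + 5 + 0 + 4 + 4 = 43

Answer: 43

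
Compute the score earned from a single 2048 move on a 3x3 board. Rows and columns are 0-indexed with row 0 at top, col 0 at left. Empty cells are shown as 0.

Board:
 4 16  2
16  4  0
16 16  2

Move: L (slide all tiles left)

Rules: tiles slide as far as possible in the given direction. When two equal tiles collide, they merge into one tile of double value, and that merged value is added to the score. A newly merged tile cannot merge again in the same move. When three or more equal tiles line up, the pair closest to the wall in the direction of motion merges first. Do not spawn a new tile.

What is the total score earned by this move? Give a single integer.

Answer: 32

Derivation:
Slide left:
row 0: [4, 16, 2] -> [4, 16, 2]  score +0 (running 0)
row 1: [16, 4, 0] -> [16, 4, 0]  score +0 (running 0)
row 2: [16, 16, 2] -> [32, 2, 0]  score +32 (running 32)
Board after move:
 4 16  2
16  4  0
32  2  0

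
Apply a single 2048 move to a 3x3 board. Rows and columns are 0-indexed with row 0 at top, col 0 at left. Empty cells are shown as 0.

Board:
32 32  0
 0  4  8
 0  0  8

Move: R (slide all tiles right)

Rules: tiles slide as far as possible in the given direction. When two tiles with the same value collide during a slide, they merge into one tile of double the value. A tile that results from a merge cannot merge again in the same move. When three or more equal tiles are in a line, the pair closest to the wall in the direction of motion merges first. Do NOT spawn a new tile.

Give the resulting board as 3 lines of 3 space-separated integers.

Answer:  0  0 64
 0  4  8
 0  0  8

Derivation:
Slide right:
row 0: [32, 32, 0] -> [0, 0, 64]
row 1: [0, 4, 8] -> [0, 4, 8]
row 2: [0, 0, 8] -> [0, 0, 8]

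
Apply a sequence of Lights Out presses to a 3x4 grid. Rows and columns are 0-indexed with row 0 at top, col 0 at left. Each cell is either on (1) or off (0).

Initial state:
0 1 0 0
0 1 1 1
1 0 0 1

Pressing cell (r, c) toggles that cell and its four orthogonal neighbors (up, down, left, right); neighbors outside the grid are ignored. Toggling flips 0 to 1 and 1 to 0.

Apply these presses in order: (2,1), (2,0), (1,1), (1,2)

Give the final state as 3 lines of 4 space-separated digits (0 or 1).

Answer: 0 0 1 0
0 0 1 0
1 1 0 1

Derivation:
After press 1 at (2,1):
0 1 0 0
0 0 1 1
0 1 1 1

After press 2 at (2,0):
0 1 0 0
1 0 1 1
1 0 1 1

After press 3 at (1,1):
0 0 0 0
0 1 0 1
1 1 1 1

After press 4 at (1,2):
0 0 1 0
0 0 1 0
1 1 0 1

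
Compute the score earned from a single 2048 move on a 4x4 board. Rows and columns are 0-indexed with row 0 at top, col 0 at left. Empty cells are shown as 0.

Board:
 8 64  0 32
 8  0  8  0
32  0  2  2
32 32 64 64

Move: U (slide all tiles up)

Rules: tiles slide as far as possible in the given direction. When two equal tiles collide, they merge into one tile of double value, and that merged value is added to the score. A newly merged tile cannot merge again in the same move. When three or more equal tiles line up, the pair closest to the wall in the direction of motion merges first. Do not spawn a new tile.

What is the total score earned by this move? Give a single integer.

Answer: 80

Derivation:
Slide up:
col 0: [8, 8, 32, 32] -> [16, 64, 0, 0]  score +80 (running 80)
col 1: [64, 0, 0, 32] -> [64, 32, 0, 0]  score +0 (running 80)
col 2: [0, 8, 2, 64] -> [8, 2, 64, 0]  score +0 (running 80)
col 3: [32, 0, 2, 64] -> [32, 2, 64, 0]  score +0 (running 80)
Board after move:
16 64  8 32
64 32  2  2
 0  0 64 64
 0  0  0  0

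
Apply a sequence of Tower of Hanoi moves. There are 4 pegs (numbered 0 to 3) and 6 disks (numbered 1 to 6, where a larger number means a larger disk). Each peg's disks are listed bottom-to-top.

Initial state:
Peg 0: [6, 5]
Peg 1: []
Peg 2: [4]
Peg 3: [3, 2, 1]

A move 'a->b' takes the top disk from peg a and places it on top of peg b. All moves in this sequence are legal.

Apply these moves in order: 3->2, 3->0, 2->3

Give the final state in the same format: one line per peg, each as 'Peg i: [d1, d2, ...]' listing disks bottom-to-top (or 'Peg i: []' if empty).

After move 1 (3->2):
Peg 0: [6, 5]
Peg 1: []
Peg 2: [4, 1]
Peg 3: [3, 2]

After move 2 (3->0):
Peg 0: [6, 5, 2]
Peg 1: []
Peg 2: [4, 1]
Peg 3: [3]

After move 3 (2->3):
Peg 0: [6, 5, 2]
Peg 1: []
Peg 2: [4]
Peg 3: [3, 1]

Answer: Peg 0: [6, 5, 2]
Peg 1: []
Peg 2: [4]
Peg 3: [3, 1]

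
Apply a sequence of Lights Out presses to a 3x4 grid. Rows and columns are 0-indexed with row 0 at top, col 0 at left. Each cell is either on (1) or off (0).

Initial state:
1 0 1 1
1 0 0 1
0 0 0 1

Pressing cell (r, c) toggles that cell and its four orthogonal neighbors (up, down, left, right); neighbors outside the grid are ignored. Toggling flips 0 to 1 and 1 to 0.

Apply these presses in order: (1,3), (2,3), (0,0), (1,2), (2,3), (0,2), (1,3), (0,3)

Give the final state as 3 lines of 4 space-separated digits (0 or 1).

Answer: 0 0 0 1
0 1 0 1
0 0 1 1

Derivation:
After press 1 at (1,3):
1 0 1 0
1 0 1 0
0 0 0 0

After press 2 at (2,3):
1 0 1 0
1 0 1 1
0 0 1 1

After press 3 at (0,0):
0 1 1 0
0 0 1 1
0 0 1 1

After press 4 at (1,2):
0 1 0 0
0 1 0 0
0 0 0 1

After press 5 at (2,3):
0 1 0 0
0 1 0 1
0 0 1 0

After press 6 at (0,2):
0 0 1 1
0 1 1 1
0 0 1 0

After press 7 at (1,3):
0 0 1 0
0 1 0 0
0 0 1 1

After press 8 at (0,3):
0 0 0 1
0 1 0 1
0 0 1 1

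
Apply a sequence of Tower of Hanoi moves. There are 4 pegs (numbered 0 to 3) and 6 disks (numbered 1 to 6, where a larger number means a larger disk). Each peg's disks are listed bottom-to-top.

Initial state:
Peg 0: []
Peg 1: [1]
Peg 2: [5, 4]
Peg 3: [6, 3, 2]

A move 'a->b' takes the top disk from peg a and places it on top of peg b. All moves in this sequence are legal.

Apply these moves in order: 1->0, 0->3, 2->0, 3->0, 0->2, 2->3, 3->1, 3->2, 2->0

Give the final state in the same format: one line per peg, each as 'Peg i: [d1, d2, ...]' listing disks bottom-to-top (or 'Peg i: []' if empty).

After move 1 (1->0):
Peg 0: [1]
Peg 1: []
Peg 2: [5, 4]
Peg 3: [6, 3, 2]

After move 2 (0->3):
Peg 0: []
Peg 1: []
Peg 2: [5, 4]
Peg 3: [6, 3, 2, 1]

After move 3 (2->0):
Peg 0: [4]
Peg 1: []
Peg 2: [5]
Peg 3: [6, 3, 2, 1]

After move 4 (3->0):
Peg 0: [4, 1]
Peg 1: []
Peg 2: [5]
Peg 3: [6, 3, 2]

After move 5 (0->2):
Peg 0: [4]
Peg 1: []
Peg 2: [5, 1]
Peg 3: [6, 3, 2]

After move 6 (2->3):
Peg 0: [4]
Peg 1: []
Peg 2: [5]
Peg 3: [6, 3, 2, 1]

After move 7 (3->1):
Peg 0: [4]
Peg 1: [1]
Peg 2: [5]
Peg 3: [6, 3, 2]

After move 8 (3->2):
Peg 0: [4]
Peg 1: [1]
Peg 2: [5, 2]
Peg 3: [6, 3]

After move 9 (2->0):
Peg 0: [4, 2]
Peg 1: [1]
Peg 2: [5]
Peg 3: [6, 3]

Answer: Peg 0: [4, 2]
Peg 1: [1]
Peg 2: [5]
Peg 3: [6, 3]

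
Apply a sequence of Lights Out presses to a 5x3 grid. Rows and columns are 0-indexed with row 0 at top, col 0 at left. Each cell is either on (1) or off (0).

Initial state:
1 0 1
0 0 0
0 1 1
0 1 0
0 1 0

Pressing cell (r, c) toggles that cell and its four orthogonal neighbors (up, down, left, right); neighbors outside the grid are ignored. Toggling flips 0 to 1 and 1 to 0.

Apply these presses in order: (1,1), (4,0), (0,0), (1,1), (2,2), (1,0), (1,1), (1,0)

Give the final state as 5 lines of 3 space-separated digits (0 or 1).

Answer: 0 0 1
0 1 0
0 1 0
1 1 1
1 0 0

Derivation:
After press 1 at (1,1):
1 1 1
1 1 1
0 0 1
0 1 0
0 1 0

After press 2 at (4,0):
1 1 1
1 1 1
0 0 1
1 1 0
1 0 0

After press 3 at (0,0):
0 0 1
0 1 1
0 0 1
1 1 0
1 0 0

After press 4 at (1,1):
0 1 1
1 0 0
0 1 1
1 1 0
1 0 0

After press 5 at (2,2):
0 1 1
1 0 1
0 0 0
1 1 1
1 0 0

After press 6 at (1,0):
1 1 1
0 1 1
1 0 0
1 1 1
1 0 0

After press 7 at (1,1):
1 0 1
1 0 0
1 1 0
1 1 1
1 0 0

After press 8 at (1,0):
0 0 1
0 1 0
0 1 0
1 1 1
1 0 0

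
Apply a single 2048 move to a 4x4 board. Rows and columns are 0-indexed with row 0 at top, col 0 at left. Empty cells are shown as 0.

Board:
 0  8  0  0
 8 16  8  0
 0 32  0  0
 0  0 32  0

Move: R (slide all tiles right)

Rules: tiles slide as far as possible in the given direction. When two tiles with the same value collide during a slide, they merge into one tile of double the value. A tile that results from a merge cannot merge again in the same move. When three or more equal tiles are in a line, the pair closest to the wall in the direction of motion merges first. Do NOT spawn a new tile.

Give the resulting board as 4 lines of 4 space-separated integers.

Answer:  0  0  0  8
 0  8 16  8
 0  0  0 32
 0  0  0 32

Derivation:
Slide right:
row 0: [0, 8, 0, 0] -> [0, 0, 0, 8]
row 1: [8, 16, 8, 0] -> [0, 8, 16, 8]
row 2: [0, 32, 0, 0] -> [0, 0, 0, 32]
row 3: [0, 0, 32, 0] -> [0, 0, 0, 32]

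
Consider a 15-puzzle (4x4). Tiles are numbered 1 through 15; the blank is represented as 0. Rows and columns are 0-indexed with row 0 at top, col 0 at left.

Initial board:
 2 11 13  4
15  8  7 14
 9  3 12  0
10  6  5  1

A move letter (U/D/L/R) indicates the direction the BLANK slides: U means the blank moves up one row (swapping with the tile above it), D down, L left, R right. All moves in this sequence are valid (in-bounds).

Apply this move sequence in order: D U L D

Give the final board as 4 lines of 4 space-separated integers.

After move 1 (D):
 2 11 13  4
15  8  7 14
 9  3 12  1
10  6  5  0

After move 2 (U):
 2 11 13  4
15  8  7 14
 9  3 12  0
10  6  5  1

After move 3 (L):
 2 11 13  4
15  8  7 14
 9  3  0 12
10  6  5  1

After move 4 (D):
 2 11 13  4
15  8  7 14
 9  3  5 12
10  6  0  1

Answer:  2 11 13  4
15  8  7 14
 9  3  5 12
10  6  0  1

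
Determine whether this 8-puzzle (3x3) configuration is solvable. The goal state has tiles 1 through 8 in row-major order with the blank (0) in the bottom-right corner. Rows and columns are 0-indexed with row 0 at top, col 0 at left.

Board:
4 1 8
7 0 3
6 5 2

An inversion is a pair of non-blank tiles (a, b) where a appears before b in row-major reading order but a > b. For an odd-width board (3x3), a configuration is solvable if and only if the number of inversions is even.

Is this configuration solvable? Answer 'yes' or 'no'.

Answer: yes

Derivation:
Inversions (pairs i<j in row-major order where tile[i] > tile[j] > 0): 16
16 is even, so the puzzle is solvable.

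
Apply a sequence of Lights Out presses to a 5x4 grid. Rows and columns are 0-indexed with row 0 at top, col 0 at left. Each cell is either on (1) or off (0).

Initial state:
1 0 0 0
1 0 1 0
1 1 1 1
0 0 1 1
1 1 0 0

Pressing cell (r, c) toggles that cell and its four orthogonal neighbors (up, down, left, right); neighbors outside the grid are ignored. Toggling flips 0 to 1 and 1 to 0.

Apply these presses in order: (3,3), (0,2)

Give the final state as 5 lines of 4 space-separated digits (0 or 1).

Answer: 1 1 1 1
1 0 0 0
1 1 1 0
0 0 0 0
1 1 0 1

Derivation:
After press 1 at (3,3):
1 0 0 0
1 0 1 0
1 1 1 0
0 0 0 0
1 1 0 1

After press 2 at (0,2):
1 1 1 1
1 0 0 0
1 1 1 0
0 0 0 0
1 1 0 1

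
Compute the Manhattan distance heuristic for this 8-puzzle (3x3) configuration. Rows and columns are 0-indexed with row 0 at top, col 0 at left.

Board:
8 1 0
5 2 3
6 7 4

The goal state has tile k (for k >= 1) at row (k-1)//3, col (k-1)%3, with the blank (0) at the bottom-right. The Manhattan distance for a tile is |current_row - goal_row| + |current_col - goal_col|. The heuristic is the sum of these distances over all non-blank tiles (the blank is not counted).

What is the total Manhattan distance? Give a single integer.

Answer: 14

Derivation:
Tile 8: at (0,0), goal (2,1), distance |0-2|+|0-1| = 3
Tile 1: at (0,1), goal (0,0), distance |0-0|+|1-0| = 1
Tile 5: at (1,0), goal (1,1), distance |1-1|+|0-1| = 1
Tile 2: at (1,1), goal (0,1), distance |1-0|+|1-1| = 1
Tile 3: at (1,2), goal (0,2), distance |1-0|+|2-2| = 1
Tile 6: at (2,0), goal (1,2), distance |2-1|+|0-2| = 3
Tile 7: at (2,1), goal (2,0), distance |2-2|+|1-0| = 1
Tile 4: at (2,2), goal (1,0), distance |2-1|+|2-0| = 3
Sum: 3 + 1 + 1 + 1 + 1 + 3 + 1 + 3 = 14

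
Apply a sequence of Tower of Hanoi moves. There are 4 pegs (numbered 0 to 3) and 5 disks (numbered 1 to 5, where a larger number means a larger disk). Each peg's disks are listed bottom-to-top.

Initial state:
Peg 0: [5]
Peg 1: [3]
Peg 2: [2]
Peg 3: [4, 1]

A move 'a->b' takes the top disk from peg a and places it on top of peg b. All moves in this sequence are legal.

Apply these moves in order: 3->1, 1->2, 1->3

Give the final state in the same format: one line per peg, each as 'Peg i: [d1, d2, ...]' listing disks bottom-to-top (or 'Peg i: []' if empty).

After move 1 (3->1):
Peg 0: [5]
Peg 1: [3, 1]
Peg 2: [2]
Peg 3: [4]

After move 2 (1->2):
Peg 0: [5]
Peg 1: [3]
Peg 2: [2, 1]
Peg 3: [4]

After move 3 (1->3):
Peg 0: [5]
Peg 1: []
Peg 2: [2, 1]
Peg 3: [4, 3]

Answer: Peg 0: [5]
Peg 1: []
Peg 2: [2, 1]
Peg 3: [4, 3]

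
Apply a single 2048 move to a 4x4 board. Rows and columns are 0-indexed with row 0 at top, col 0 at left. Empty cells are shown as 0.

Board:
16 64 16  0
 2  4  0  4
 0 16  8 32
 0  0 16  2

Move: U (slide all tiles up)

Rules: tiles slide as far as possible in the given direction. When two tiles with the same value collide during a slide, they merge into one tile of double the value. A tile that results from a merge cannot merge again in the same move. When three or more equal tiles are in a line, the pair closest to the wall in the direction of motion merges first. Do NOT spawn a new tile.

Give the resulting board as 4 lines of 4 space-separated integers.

Answer: 16 64 16  4
 2  4  8 32
 0 16 16  2
 0  0  0  0

Derivation:
Slide up:
col 0: [16, 2, 0, 0] -> [16, 2, 0, 0]
col 1: [64, 4, 16, 0] -> [64, 4, 16, 0]
col 2: [16, 0, 8, 16] -> [16, 8, 16, 0]
col 3: [0, 4, 32, 2] -> [4, 32, 2, 0]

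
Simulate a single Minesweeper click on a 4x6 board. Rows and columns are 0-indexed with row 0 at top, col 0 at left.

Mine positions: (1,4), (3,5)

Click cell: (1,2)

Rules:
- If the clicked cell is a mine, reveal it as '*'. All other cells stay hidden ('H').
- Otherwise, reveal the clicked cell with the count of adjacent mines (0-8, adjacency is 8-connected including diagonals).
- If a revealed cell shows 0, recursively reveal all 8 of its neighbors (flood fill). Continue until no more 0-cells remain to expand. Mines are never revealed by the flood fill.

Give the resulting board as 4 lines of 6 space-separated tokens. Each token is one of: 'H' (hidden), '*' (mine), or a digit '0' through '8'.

0 0 0 1 H H
0 0 0 1 H H
0 0 0 1 2 H
0 0 0 0 1 H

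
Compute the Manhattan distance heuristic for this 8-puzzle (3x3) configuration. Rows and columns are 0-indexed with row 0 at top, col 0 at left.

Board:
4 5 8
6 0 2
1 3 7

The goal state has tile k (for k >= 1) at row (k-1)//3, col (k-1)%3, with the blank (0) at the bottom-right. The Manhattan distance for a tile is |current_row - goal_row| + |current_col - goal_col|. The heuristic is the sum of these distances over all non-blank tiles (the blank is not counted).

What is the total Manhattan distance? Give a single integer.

Tile 4: at (0,0), goal (1,0), distance |0-1|+|0-0| = 1
Tile 5: at (0,1), goal (1,1), distance |0-1|+|1-1| = 1
Tile 8: at (0,2), goal (2,1), distance |0-2|+|2-1| = 3
Tile 6: at (1,0), goal (1,2), distance |1-1|+|0-2| = 2
Tile 2: at (1,2), goal (0,1), distance |1-0|+|2-1| = 2
Tile 1: at (2,0), goal (0,0), distance |2-0|+|0-0| = 2
Tile 3: at (2,1), goal (0,2), distance |2-0|+|1-2| = 3
Tile 7: at (2,2), goal (2,0), distance |2-2|+|2-0| = 2
Sum: 1 + 1 + 3 + 2 + 2 + 2 + 3 + 2 = 16

Answer: 16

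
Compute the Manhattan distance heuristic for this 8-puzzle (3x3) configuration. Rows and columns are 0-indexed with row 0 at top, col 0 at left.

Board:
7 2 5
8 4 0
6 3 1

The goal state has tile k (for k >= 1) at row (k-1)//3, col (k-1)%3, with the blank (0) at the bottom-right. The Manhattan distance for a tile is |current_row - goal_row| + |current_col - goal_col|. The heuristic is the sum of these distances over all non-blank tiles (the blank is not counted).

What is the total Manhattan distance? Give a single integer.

Answer: 17

Derivation:
Tile 7: (0,0)->(2,0) = 2
Tile 2: (0,1)->(0,1) = 0
Tile 5: (0,2)->(1,1) = 2
Tile 8: (1,0)->(2,1) = 2
Tile 4: (1,1)->(1,0) = 1
Tile 6: (2,0)->(1,2) = 3
Tile 3: (2,1)->(0,2) = 3
Tile 1: (2,2)->(0,0) = 4
Sum: 2 + 0 + 2 + 2 + 1 + 3 + 3 + 4 = 17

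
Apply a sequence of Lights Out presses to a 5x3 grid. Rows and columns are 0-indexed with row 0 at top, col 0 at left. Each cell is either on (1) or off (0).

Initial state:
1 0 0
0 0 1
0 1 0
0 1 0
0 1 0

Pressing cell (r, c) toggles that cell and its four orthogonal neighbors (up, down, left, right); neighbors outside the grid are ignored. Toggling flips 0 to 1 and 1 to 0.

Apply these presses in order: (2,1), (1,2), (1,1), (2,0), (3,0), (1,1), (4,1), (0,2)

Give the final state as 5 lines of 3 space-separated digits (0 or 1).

Answer: 1 1 0
1 0 1
1 1 0
0 0 0
0 0 1

Derivation:
After press 1 at (2,1):
1 0 0
0 1 1
1 0 1
0 0 0
0 1 0

After press 2 at (1,2):
1 0 1
0 0 0
1 0 0
0 0 0
0 1 0

After press 3 at (1,1):
1 1 1
1 1 1
1 1 0
0 0 0
0 1 0

After press 4 at (2,0):
1 1 1
0 1 1
0 0 0
1 0 0
0 1 0

After press 5 at (3,0):
1 1 1
0 1 1
1 0 0
0 1 0
1 1 0

After press 6 at (1,1):
1 0 1
1 0 0
1 1 0
0 1 0
1 1 0

After press 7 at (4,1):
1 0 1
1 0 0
1 1 0
0 0 0
0 0 1

After press 8 at (0,2):
1 1 0
1 0 1
1 1 0
0 0 0
0 0 1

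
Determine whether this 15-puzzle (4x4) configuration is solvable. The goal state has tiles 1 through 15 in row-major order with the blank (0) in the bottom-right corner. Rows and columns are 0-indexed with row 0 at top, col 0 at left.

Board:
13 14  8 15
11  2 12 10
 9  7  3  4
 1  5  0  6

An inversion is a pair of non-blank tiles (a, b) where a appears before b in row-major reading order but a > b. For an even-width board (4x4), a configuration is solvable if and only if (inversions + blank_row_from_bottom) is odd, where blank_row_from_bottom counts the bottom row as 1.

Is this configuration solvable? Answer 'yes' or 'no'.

Inversions: 80
Blank is in row 3 (0-indexed from top), which is row 1 counting from the bottom (bottom = 1).
80 + 1 = 81, which is odd, so the puzzle is solvable.

Answer: yes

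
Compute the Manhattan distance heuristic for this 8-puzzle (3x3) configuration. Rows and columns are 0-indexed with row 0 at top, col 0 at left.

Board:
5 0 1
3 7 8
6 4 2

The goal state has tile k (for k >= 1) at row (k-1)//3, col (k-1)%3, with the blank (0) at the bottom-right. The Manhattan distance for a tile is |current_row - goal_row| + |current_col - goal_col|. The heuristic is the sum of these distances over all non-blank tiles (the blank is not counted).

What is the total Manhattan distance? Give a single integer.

Answer: 19

Derivation:
Tile 5: at (0,0), goal (1,1), distance |0-1|+|0-1| = 2
Tile 1: at (0,2), goal (0,0), distance |0-0|+|2-0| = 2
Tile 3: at (1,0), goal (0,2), distance |1-0|+|0-2| = 3
Tile 7: at (1,1), goal (2,0), distance |1-2|+|1-0| = 2
Tile 8: at (1,2), goal (2,1), distance |1-2|+|2-1| = 2
Tile 6: at (2,0), goal (1,2), distance |2-1|+|0-2| = 3
Tile 4: at (2,1), goal (1,0), distance |2-1|+|1-0| = 2
Tile 2: at (2,2), goal (0,1), distance |2-0|+|2-1| = 3
Sum: 2 + 2 + 3 + 2 + 2 + 3 + 2 + 3 = 19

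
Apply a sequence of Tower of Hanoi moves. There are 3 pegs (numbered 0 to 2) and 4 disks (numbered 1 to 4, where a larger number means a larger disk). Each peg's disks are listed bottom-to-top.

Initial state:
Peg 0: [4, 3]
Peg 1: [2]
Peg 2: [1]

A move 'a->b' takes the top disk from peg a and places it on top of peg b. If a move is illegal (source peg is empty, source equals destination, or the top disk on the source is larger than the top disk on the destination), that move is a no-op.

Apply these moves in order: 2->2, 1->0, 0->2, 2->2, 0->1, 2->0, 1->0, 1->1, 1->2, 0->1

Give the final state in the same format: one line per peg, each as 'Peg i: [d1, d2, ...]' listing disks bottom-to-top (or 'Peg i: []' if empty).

After move 1 (2->2):
Peg 0: [4, 3]
Peg 1: [2]
Peg 2: [1]

After move 2 (1->0):
Peg 0: [4, 3, 2]
Peg 1: []
Peg 2: [1]

After move 3 (0->2):
Peg 0: [4, 3, 2]
Peg 1: []
Peg 2: [1]

After move 4 (2->2):
Peg 0: [4, 3, 2]
Peg 1: []
Peg 2: [1]

After move 5 (0->1):
Peg 0: [4, 3]
Peg 1: [2]
Peg 2: [1]

After move 6 (2->0):
Peg 0: [4, 3, 1]
Peg 1: [2]
Peg 2: []

After move 7 (1->0):
Peg 0: [4, 3, 1]
Peg 1: [2]
Peg 2: []

After move 8 (1->1):
Peg 0: [4, 3, 1]
Peg 1: [2]
Peg 2: []

After move 9 (1->2):
Peg 0: [4, 3, 1]
Peg 1: []
Peg 2: [2]

After move 10 (0->1):
Peg 0: [4, 3]
Peg 1: [1]
Peg 2: [2]

Answer: Peg 0: [4, 3]
Peg 1: [1]
Peg 2: [2]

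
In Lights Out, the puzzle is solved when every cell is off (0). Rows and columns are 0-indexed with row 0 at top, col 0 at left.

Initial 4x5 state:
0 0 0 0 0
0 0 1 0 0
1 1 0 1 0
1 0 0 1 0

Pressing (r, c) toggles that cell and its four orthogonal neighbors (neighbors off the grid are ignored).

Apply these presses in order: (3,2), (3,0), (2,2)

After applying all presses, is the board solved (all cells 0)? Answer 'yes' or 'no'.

Answer: yes

Derivation:
After press 1 at (3,2):
0 0 0 0 0
0 0 1 0 0
1 1 1 1 0
1 1 1 0 0

After press 2 at (3,0):
0 0 0 0 0
0 0 1 0 0
0 1 1 1 0
0 0 1 0 0

After press 3 at (2,2):
0 0 0 0 0
0 0 0 0 0
0 0 0 0 0
0 0 0 0 0

Lights still on: 0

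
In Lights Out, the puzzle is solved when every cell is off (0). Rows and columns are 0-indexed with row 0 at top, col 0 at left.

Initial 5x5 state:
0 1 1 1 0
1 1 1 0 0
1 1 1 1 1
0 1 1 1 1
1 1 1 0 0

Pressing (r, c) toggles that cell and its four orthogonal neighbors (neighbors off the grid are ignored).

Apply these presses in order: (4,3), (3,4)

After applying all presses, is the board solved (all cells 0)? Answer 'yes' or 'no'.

After press 1 at (4,3):
0 1 1 1 0
1 1 1 0 0
1 1 1 1 1
0 1 1 0 1
1 1 0 1 1

After press 2 at (3,4):
0 1 1 1 0
1 1 1 0 0
1 1 1 1 0
0 1 1 1 0
1 1 0 1 0

Lights still on: 16

Answer: no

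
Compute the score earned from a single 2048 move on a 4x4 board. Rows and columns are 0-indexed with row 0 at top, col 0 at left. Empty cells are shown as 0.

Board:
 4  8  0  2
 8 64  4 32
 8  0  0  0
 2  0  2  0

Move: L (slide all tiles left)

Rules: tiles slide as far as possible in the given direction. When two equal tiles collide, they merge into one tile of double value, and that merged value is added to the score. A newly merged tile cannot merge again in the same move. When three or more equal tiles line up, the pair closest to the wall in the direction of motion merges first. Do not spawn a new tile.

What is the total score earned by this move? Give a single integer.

Answer: 4

Derivation:
Slide left:
row 0: [4, 8, 0, 2] -> [4, 8, 2, 0]  score +0 (running 0)
row 1: [8, 64, 4, 32] -> [8, 64, 4, 32]  score +0 (running 0)
row 2: [8, 0, 0, 0] -> [8, 0, 0, 0]  score +0 (running 0)
row 3: [2, 0, 2, 0] -> [4, 0, 0, 0]  score +4 (running 4)
Board after move:
 4  8  2  0
 8 64  4 32
 8  0  0  0
 4  0  0  0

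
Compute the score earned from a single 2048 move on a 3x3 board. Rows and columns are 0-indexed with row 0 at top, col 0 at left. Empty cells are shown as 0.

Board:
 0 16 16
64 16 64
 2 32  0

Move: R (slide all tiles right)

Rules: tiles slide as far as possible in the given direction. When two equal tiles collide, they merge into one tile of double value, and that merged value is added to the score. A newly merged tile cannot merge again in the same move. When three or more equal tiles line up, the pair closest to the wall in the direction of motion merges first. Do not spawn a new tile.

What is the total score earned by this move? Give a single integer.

Slide right:
row 0: [0, 16, 16] -> [0, 0, 32]  score +32 (running 32)
row 1: [64, 16, 64] -> [64, 16, 64]  score +0 (running 32)
row 2: [2, 32, 0] -> [0, 2, 32]  score +0 (running 32)
Board after move:
 0  0 32
64 16 64
 0  2 32

Answer: 32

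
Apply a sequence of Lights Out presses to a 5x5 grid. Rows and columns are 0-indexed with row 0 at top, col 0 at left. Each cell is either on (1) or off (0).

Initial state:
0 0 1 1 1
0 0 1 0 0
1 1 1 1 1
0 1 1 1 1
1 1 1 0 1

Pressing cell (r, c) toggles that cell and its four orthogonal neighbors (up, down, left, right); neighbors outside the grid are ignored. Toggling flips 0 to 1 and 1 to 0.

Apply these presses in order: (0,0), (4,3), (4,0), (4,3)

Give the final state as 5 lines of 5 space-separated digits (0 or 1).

After press 1 at (0,0):
1 1 1 1 1
1 0 1 0 0
1 1 1 1 1
0 1 1 1 1
1 1 1 0 1

After press 2 at (4,3):
1 1 1 1 1
1 0 1 0 0
1 1 1 1 1
0 1 1 0 1
1 1 0 1 0

After press 3 at (4,0):
1 1 1 1 1
1 0 1 0 0
1 1 1 1 1
1 1 1 0 1
0 0 0 1 0

After press 4 at (4,3):
1 1 1 1 1
1 0 1 0 0
1 1 1 1 1
1 1 1 1 1
0 0 1 0 1

Answer: 1 1 1 1 1
1 0 1 0 0
1 1 1 1 1
1 1 1 1 1
0 0 1 0 1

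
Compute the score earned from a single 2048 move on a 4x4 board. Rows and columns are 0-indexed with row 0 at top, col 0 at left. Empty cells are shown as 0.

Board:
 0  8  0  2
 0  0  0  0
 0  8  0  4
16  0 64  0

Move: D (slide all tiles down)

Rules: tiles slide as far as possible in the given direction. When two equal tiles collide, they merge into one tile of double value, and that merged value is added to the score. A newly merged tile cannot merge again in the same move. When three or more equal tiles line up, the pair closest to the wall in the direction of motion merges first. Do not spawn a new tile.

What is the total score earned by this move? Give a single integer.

Slide down:
col 0: [0, 0, 0, 16] -> [0, 0, 0, 16]  score +0 (running 0)
col 1: [8, 0, 8, 0] -> [0, 0, 0, 16]  score +16 (running 16)
col 2: [0, 0, 0, 64] -> [0, 0, 0, 64]  score +0 (running 16)
col 3: [2, 0, 4, 0] -> [0, 0, 2, 4]  score +0 (running 16)
Board after move:
 0  0  0  0
 0  0  0  0
 0  0  0  2
16 16 64  4

Answer: 16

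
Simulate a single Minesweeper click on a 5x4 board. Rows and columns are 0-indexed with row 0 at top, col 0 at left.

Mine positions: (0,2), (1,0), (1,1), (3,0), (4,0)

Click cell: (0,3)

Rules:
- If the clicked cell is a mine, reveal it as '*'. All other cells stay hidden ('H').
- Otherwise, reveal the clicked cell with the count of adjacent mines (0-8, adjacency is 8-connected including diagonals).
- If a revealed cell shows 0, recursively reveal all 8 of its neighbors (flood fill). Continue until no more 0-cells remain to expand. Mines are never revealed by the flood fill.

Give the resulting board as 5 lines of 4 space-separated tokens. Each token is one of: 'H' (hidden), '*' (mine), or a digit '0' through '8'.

H H H 1
H H H H
H H H H
H H H H
H H H H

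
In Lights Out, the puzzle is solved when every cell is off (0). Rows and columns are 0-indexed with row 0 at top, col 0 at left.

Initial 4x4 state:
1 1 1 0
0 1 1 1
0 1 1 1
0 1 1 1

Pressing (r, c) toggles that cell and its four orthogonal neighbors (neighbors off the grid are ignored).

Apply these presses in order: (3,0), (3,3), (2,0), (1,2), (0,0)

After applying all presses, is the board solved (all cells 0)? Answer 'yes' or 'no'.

After press 1 at (3,0):
1 1 1 0
0 1 1 1
1 1 1 1
1 0 1 1

After press 2 at (3,3):
1 1 1 0
0 1 1 1
1 1 1 0
1 0 0 0

After press 3 at (2,0):
1 1 1 0
1 1 1 1
0 0 1 0
0 0 0 0

After press 4 at (1,2):
1 1 0 0
1 0 0 0
0 0 0 0
0 0 0 0

After press 5 at (0,0):
0 0 0 0
0 0 0 0
0 0 0 0
0 0 0 0

Lights still on: 0

Answer: yes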